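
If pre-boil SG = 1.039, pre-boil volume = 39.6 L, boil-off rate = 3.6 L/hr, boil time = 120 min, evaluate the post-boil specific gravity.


V_post = V_pre − rate·(t/60);  SG_post = 1 + (SG_pre−1)·V_pre/V_post
V_post = 39.6 − 3.6·(120/60) = 32.4000
SG_post = 1 + (1.039 − 1)·39.6/32.4000

1.0477


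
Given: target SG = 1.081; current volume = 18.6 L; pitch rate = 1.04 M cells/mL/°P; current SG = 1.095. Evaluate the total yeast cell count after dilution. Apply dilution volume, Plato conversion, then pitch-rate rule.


V_w = V·((SG_c−1)/(SG_t−1)−1);  °P = 259 − 259/SG_t;  cells = rate·(V+V_w)·°P
V_w = 18.6·((1.095−1)/(1.081−1)−1) = 3.2148
V_final = 18.6 + 3.2148 = 21.8148
°P = 259 − 259/1.081 = 19.4070
cells = 1.04·21.8148·19.4070

440.2952 billion cells


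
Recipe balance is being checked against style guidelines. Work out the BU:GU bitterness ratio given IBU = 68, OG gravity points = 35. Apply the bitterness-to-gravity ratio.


BU:GU = IBU / OG_points
BU:GU = 68 / 35

1.9429


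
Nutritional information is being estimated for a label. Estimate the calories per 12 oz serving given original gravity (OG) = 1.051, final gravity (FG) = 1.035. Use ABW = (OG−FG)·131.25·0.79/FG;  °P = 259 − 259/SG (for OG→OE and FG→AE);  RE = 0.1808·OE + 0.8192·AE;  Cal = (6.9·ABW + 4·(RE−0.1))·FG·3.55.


ABW = (1.051 − 1.035)·131.25·0.79/1.035 = 1.6029
OE = 259 − 259/1.051 = 12.5680 °P
AE = 259 − 259/1.035 = 8.7585 °P
RE = 0.1808·12.5680 + 0.8192·8.7585 = 9.4472 °P
Cal = (6.9·1.6029 + 4·(9.4472−0.1))·1.035·3.55

178.0134 kcal


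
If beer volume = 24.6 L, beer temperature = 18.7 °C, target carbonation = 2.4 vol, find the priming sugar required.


residual = 14.695·(0.01821 + 0.09011·e^(−0.04·T));  sugar = (target − residual)·4.0·V
residual = 14.695·(0.01821 + 0.09011·e^(−0.04·18.7)) = 0.8943
sugar = (2.4 − 0.8943)·4.0·24.6

148.1569 g


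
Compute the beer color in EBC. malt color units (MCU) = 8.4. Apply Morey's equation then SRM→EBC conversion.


SRM = 1.4922·MCU^0.6859;  EBC = SRM·1.97
SRM = 1.4922·8.4^0.6859 = 6.4238
EBC = 6.4238·1.97

12.6548 EBC


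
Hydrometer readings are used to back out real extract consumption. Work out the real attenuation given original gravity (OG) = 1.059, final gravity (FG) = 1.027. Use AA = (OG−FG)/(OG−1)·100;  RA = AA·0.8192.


AA = (1.059 − 1.027)/(1.059 − 1)·100 = 54.2373
RA = 54.2373·0.8192

44.4312 %


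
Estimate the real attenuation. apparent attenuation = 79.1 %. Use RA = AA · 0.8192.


RA = 79.1 · 0.8192

64.7987 %


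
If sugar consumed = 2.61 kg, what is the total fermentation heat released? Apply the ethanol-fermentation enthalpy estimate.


Q = m_sugar · 590 kJ/kg
Q = 2.61 · 590

1539.9000 kJ


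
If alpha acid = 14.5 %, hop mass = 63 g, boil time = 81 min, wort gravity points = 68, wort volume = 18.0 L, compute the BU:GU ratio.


U = 1.65·0.000125^(GP/1000)·(1−e^(−0.04t))/4.15;  IBU = (α/100)·m·U·1000/V;  BU:GU = IBU/GP
U = 1.65·0.000125^(68/1000)·(1−e^(−0.04·81))/4.15 = 0.2073
IBU = (14.5/100)·63·0.2073·1000/18.0 = 105.2231
BU:GU = 105.2231/68

1.5474


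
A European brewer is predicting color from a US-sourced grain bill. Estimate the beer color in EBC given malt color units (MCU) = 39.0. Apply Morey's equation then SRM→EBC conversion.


SRM = 1.4922·MCU^0.6859;  EBC = SRM·1.97
SRM = 1.4922·39.0^0.6859 = 18.4136
EBC = 18.4136·1.97

36.2748 EBC


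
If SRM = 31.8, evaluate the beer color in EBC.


EBC = SRM · 1.97
EBC = 31.8 · 1.97

62.6460 EBC


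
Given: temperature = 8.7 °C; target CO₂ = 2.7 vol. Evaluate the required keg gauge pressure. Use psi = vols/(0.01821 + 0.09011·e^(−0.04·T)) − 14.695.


psi = 2.7/(0.01821 + 0.09011·e^(−0.04·8.7)) − 14.695

18.2976 psi


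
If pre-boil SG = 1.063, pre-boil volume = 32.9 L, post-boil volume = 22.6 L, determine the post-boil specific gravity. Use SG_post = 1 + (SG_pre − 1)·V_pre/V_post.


pts_pre = (1.063 − 1)·1000 = 63.0000
pts_post = 63.0000·32.9/22.6 = 91.7124
SG_post = 1 + 91.7124/1000

1.0917


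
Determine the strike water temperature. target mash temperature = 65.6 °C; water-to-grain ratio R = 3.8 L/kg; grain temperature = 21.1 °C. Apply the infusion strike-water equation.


T_strike = (0.41/R)·(T_mash − T_grain) + T_mash
T_strike = (0.41/3.8)·(65.6 − 21.1) + 65.6

70.4013 °C


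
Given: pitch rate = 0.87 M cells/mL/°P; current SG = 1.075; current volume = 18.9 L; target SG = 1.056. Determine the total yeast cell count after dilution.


V_w = V·((SG_c−1)/(SG_t−1)−1);  °P = 259 − 259/SG_t;  cells = rate·(V+V_w)·°P
V_w = 18.9·((1.075−1)/(1.056−1)−1) = 6.4125
V_final = 18.9 + 6.4125 = 25.3125
°P = 259 − 259/1.056 = 13.7348
cells = 0.87·25.3125·13.7348

302.4671 billion cells


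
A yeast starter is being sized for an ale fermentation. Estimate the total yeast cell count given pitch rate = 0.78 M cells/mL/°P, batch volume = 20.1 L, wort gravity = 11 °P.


cells (billions) = rate · V_L · °P
cells = 0.78 · 20.1 · 11

172.4580 billion cells


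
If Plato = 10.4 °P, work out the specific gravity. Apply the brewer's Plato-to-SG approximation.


SG = 259/(259 − P)
SG = 259/(259 − 10.4)

1.0418


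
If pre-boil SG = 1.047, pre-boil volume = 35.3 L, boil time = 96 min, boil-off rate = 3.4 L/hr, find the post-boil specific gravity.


V_post = V_pre − rate·(t/60);  SG_post = 1 + (SG_pre−1)·V_pre/V_post
V_post = 35.3 − 3.4·(96/60) = 29.8600
SG_post = 1 + (1.047 − 1)·35.3/29.8600

1.0556


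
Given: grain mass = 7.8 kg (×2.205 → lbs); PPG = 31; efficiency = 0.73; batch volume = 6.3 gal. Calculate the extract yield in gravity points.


points = lbs × PPG × eff / vol
lbs = 7.8 × 2.205 = 17.1990
points = 17.1990 × 31 × 0.73 / 6.3

61.7799 points


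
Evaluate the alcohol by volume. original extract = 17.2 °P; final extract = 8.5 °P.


SG = 259/(259 − P);  ABV = (OG − FG)·131.25
OG = 259/(259 − 17.2) = 1.0711
FG = 259/(259 − 8.5) = 1.0339
ABV = (1.0711 − 1.0339)·131.25

4.8826 % ABV


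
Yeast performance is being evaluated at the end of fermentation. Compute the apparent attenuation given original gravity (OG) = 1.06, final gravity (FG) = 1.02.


AA = (OG − FG)/(OG − 1) · 100
AA = (1.06 − 1.02)/(1.06 − 1) · 100

66.6667 %


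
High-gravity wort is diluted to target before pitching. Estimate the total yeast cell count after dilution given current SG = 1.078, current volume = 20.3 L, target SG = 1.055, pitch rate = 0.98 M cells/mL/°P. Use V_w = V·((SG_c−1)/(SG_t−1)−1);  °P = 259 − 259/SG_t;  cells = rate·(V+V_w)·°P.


V_w = 20.3·((1.078−1)/(1.055−1)−1) = 8.4891
V_final = 20.3 + 8.4891 = 28.7891
°P = 259 − 259/1.055 = 13.5024
cells = 0.98·28.7891·13.5024

380.9465 billion cells


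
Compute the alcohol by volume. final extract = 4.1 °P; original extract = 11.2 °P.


SG = 259/(259 − P);  ABV = (OG − FG)·131.25
OG = 259/(259 − 11.2) = 1.0452
FG = 259/(259 − 4.1) = 1.0161
ABV = (1.0452 − 1.0161)·131.25

3.8211 % ABV


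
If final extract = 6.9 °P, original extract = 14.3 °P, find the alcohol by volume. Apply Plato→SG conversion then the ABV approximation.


SG = 259/(259 − P);  ABV = (OG − FG)·131.25
OG = 259/(259 − 14.3) = 1.0584
FG = 259/(259 − 6.9) = 1.0274
ABV = (1.0584 − 1.0274)·131.25

4.0778 % ABV


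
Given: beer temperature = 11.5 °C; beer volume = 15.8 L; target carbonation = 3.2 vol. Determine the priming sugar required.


residual = 14.695·(0.01821 + 0.09011·e^(−0.04·T));  sugar = (target − residual)·4.0·V
residual = 14.695·(0.01821 + 0.09011·e^(−0.04·11.5)) = 1.1035
sugar = (3.2 − 1.1035)·4.0·15.8

132.4975 g


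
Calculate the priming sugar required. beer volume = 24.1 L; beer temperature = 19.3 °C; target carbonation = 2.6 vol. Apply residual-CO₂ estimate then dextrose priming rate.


residual = 14.695·(0.01821 + 0.09011·e^(−0.04·T));  sugar = (target − residual)·4.0·V
residual = 14.695·(0.01821 + 0.09011·e^(−0.04·19.3)) = 0.8795
sugar = (2.6 − 0.8795)·4.0·24.1

165.8584 g


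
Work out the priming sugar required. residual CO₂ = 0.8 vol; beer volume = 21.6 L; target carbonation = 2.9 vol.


sugar = (target − residual)·4.0·V
sugar = (2.9 − 0.8)·4.0·21.6

181.4400 g


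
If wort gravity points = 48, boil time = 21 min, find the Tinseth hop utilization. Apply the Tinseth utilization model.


U = 1.65·0.000125^(GP/1000) · (1 − e^(−0.04·t))/4.15
bigness = 1.65·0.000125^(48/1000) = 1.0719
boil_factor = (1 − e^(−0.04·21))/4.15 = 0.1369
U = 1.0719 · 0.1369

0.1468


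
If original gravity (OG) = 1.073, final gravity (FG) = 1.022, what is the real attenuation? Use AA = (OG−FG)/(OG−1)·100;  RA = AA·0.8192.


AA = (1.073 − 1.022)/(1.073 − 1)·100 = 69.8630
RA = 69.8630·0.8192

57.2318 %


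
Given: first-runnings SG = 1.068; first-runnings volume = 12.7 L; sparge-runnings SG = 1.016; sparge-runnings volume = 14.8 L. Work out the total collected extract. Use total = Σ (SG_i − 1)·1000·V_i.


first = (1.068 − 1)·1000·12.7 = 863.6000
sparge = (1.016 − 1)·1000·14.8 = 236.8000
total = 863.6000 + 236.8000

1100.4000 gravity·L


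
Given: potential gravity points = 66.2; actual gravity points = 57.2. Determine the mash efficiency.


efficiency = actual / potential × 100
efficiency = 57.2 / 66.2 × 100

86.4048 %


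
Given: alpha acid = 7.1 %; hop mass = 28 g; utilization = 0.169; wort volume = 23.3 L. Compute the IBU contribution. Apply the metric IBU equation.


IBU = (α/100)·mass·U·1000 / V
IBU = (7.1/100)·28·0.169·1000 / 23.3

14.4194 IBU


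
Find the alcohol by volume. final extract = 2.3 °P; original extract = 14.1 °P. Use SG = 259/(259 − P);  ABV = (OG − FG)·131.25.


OG = 259/(259 − 14.1) = 1.0576
FG = 259/(259 − 2.3) = 1.0090
ABV = (1.0576 − 1.0090)·131.25

6.3807 % ABV


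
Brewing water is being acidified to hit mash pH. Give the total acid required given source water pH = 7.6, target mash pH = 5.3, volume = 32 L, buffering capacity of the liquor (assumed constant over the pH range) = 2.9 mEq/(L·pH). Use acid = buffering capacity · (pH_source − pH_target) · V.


acid = 2.9 · (7.6 − 5.3) · 32

213.4400 mEq


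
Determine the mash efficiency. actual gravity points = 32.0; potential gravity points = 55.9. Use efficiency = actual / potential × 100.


efficiency = 32.0 / 55.9 × 100

57.2451 %


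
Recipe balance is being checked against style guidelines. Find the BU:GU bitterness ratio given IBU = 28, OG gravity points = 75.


BU:GU = IBU / OG_points
BU:GU = 28 / 75

0.3733


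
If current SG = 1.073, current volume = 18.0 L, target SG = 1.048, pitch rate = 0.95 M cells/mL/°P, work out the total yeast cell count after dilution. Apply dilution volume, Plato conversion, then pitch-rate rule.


V_w = V·((SG_c−1)/(SG_t−1)−1);  °P = 259 − 259/SG_t;  cells = rate·(V+V_w)·°P
V_w = 18.0·((1.073−1)/(1.048−1)−1) = 9.3750
V_final = 18.0 + 9.3750 = 27.3750
°P = 259 − 259/1.048 = 11.8626
cells = 0.95·27.3750·11.8626

308.5016 billion cells


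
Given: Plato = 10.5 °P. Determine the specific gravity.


SG = 259/(259 − P)
SG = 259/(259 − 10.5)

1.0423


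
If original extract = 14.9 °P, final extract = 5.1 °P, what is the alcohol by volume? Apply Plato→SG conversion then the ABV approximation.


SG = 259/(259 − P);  ABV = (OG − FG)·131.25
OG = 259/(259 − 14.9) = 1.0610
FG = 259/(259 − 5.1) = 1.0201
ABV = (1.0610 − 1.0201)·131.25

5.3752 % ABV


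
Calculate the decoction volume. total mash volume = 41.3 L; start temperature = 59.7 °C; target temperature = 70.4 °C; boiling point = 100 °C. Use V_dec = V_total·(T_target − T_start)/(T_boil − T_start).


V_dec = 41.3·(70.4 − 59.7)/(100 − 59.7)

10.9655 L


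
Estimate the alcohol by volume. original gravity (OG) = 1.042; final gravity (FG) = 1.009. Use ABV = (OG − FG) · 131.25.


ABV = (1.042 − 1.009) · 131.25

4.3313 % ABV


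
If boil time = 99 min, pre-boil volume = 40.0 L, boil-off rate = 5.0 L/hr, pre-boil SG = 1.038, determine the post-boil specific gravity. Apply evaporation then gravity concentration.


V_post = V_pre − rate·(t/60);  SG_post = 1 + (SG_pre−1)·V_pre/V_post
V_post = 40.0 − 5.0·(99/60) = 31.7500
SG_post = 1 + (1.038 − 1)·40.0/31.7500

1.0479


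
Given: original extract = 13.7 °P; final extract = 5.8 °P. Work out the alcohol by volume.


SG = 259/(259 − P);  ABV = (OG − FG)·131.25
OG = 259/(259 − 13.7) = 1.0558
FG = 259/(259 − 5.8) = 1.0229
ABV = (1.0558 − 1.0229)·131.25

4.3238 % ABV


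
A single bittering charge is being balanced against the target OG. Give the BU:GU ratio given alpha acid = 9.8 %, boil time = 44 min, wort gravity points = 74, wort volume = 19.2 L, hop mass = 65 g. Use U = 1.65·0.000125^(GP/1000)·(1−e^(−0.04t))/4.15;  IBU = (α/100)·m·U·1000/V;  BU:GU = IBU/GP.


U = 1.65·0.000125^(74/1000)·(1−e^(−0.04·44))/4.15 = 0.1693
IBU = (9.8/100)·65·0.1693·1000/19.2 = 56.1632
BU:GU = 56.1632/74

0.7590


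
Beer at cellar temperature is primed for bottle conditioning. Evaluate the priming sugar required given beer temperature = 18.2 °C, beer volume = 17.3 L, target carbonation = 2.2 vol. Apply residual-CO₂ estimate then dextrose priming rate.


residual = 14.695·(0.01821 + 0.09011·e^(−0.04·T));  sugar = (target − residual)·4.0·V
residual = 14.695·(0.01821 + 0.09011·e^(−0.04·18.2)) = 0.9070
sugar = (2.2 − 0.9070)·4.0·17.3

89.4755 g


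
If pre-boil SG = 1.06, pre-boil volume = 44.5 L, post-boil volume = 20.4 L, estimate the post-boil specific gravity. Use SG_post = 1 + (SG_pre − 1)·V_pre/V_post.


pts_pre = (1.06 − 1)·1000 = 60.0000
pts_post = 60.0000·44.5/20.4 = 130.8824
SG_post = 1 + 130.8824/1000

1.1309


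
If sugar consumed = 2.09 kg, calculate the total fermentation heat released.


Q = m_sugar · 590 kJ/kg
Q = 2.09 · 590

1233.1000 kJ


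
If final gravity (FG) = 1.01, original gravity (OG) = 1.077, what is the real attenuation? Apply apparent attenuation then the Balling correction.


AA = (OG−FG)/(OG−1)·100;  RA = AA·0.8192
AA = (1.077 − 1.01)/(1.077 − 1)·100 = 87.0130
RA = 87.0130·0.8192

71.2810 %


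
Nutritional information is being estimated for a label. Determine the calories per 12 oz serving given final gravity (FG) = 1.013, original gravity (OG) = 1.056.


ABW = (OG−FG)·131.25·0.79/FG;  °P = 259 − 259/SG (for OG→OE and FG→AE);  RE = 0.1808·OE + 0.8192·AE;  Cal = (6.9·ABW + 4·(RE−0.1))·FG·3.55
ABW = (1.056 − 1.013)·131.25·0.79/1.013 = 4.4013
OE = 259 − 259/1.056 = 13.7348 °P
AE = 259 − 259/1.013 = 3.3238 °P
RE = 0.1808·13.7348 + 0.8192·3.3238 = 5.2061 °P
Cal = (6.9·4.4013 + 4·(5.2061−0.1))·1.013·3.55

182.6618 kcal


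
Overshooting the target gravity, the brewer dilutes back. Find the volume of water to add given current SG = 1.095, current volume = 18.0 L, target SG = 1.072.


V_water = V·((SG_curr − 1)/(SG_target − 1) − 1)
V_water = 18.0·((1.095 − 1)/(1.072 − 1) − 1)

5.7500 L


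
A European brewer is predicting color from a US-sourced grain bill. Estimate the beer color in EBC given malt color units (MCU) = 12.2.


SRM = 1.4922·MCU^0.6859;  EBC = SRM·1.97
SRM = 1.4922·12.2^0.6859 = 8.2978
EBC = 8.2978·1.97

16.3466 EBC


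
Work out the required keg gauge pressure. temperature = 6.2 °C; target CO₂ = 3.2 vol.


psi = vols/(0.01821 + 0.09011·e^(−0.04·T)) − 14.695
psi = 3.2/(0.01821 + 0.09011·e^(−0.04·6.2)) − 14.695

21.4517 psi


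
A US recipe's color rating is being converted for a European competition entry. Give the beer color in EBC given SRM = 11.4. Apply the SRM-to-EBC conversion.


EBC = SRM · 1.97
EBC = 11.4 · 1.97

22.4580 EBC


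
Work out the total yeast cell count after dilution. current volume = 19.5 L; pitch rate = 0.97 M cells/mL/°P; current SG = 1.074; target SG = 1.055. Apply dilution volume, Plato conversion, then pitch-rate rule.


V_w = V·((SG_c−1)/(SG_t−1)−1);  °P = 259 − 259/SG_t;  cells = rate·(V+V_w)·°P
V_w = 19.5·((1.074−1)/(1.055−1)−1) = 6.7364
V_final = 19.5 + 6.7364 = 26.2364
°P = 259 − 259/1.055 = 13.5024
cells = 0.97·26.2364·13.5024

343.6255 billion cells


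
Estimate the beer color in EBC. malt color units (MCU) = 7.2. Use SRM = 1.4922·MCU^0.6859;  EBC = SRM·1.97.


SRM = 1.4922·7.2^0.6859 = 5.7792
EBC = 5.7792·1.97

11.3851 EBC


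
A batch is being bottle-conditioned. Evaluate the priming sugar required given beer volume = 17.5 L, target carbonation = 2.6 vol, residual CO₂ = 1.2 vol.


sugar = (target − residual)·4.0·V
sugar = (2.6 − 1.2)·4.0·17.5

98.0000 g


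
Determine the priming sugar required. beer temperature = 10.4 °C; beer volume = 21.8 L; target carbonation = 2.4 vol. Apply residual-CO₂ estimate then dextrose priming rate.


residual = 14.695·(0.01821 + 0.09011·e^(−0.04·T));  sugar = (target − residual)·4.0·V
residual = 14.695·(0.01821 + 0.09011·e^(−0.04·10.4)) = 1.1411
sugar = (2.4 − 1.1411)·4.0·21.8

109.7741 g


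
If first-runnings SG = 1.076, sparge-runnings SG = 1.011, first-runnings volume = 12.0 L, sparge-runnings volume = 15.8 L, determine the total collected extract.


total = Σ (SG_i − 1)·1000·V_i
first = (1.076 − 1)·1000·12.0 = 912.0000
sparge = (1.011 − 1)·1000·15.8 = 173.8000
total = 912.0000 + 173.8000

1085.8000 gravity·L


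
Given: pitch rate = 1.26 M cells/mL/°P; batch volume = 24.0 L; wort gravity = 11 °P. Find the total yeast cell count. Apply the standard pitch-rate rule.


cells (billions) = rate · V_L · °P
cells = 1.26 · 24.0 · 11

332.6400 billion cells


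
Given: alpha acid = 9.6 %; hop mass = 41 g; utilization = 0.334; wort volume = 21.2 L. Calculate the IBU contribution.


IBU = (α/100)·mass·U·1000 / V
IBU = (9.6/100)·41·0.334·1000 / 21.2

62.0106 IBU


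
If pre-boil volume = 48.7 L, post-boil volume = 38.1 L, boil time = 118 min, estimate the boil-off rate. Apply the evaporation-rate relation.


rate = (V_pre − V_post) / (t_min/60)
rate = (48.7 − 38.1) / (118/60)

5.3898 L/hr


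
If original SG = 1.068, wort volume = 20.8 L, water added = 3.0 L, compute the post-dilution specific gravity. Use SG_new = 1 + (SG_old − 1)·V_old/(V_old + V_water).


pts = (1.068 − 1)·1000·20.8/(20.8 + 3.0) = 59.4286
SG_new = 1 + 59.4286/1000

1.0594


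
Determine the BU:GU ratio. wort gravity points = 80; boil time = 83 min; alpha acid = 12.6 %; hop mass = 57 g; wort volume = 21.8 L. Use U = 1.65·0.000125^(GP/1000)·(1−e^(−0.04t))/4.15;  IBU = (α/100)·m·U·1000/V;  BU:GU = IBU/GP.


U = 1.65·0.000125^(80/1000)·(1−e^(−0.04·83))/4.15 = 0.1867
IBU = (12.6/100)·57·0.1867·1000/21.8 = 61.5157
BU:GU = 61.5157/80

0.7689


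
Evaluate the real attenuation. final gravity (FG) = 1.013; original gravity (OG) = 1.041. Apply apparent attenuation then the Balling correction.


AA = (OG−FG)/(OG−1)·100;  RA = AA·0.8192
AA = (1.041 − 1.013)/(1.041 − 1)·100 = 68.2927
RA = 68.2927·0.8192

55.9454 %


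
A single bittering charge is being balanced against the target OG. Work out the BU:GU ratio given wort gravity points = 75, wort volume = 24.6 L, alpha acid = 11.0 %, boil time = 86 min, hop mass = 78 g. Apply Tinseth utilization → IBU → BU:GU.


U = 1.65·0.000125^(GP/1000)·(1−e^(−0.04t))/4.15;  IBU = (α/100)·m·U·1000/V;  BU:GU = IBU/GP
U = 1.65·0.000125^(75/1000)·(1−e^(−0.04·86))/4.15 = 0.1961
IBU = (11.0/100)·78·0.1961·1000/24.6 = 68.4073
BU:GU = 68.4073/75

0.9121


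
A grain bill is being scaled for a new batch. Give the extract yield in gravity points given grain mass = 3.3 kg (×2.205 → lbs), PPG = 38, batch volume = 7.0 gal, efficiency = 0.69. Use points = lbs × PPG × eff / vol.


lbs = 3.3 × 2.205 = 7.2765
points = 7.2765 × 38 × 0.69 / 7.0

27.2557 points


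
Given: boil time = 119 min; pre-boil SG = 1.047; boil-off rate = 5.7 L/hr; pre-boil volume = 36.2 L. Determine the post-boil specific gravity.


V_post = V_pre − rate·(t/60);  SG_post = 1 + (SG_pre−1)·V_pre/V_post
V_post = 36.2 − 5.7·(119/60) = 24.8950
SG_post = 1 + (1.047 − 1)·36.2/24.8950

1.0683


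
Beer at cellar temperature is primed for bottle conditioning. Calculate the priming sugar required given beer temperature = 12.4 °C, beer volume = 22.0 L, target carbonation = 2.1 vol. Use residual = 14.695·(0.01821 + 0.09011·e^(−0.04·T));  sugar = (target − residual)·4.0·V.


residual = 14.695·(0.01821 + 0.09011·e^(−0.04·12.4)) = 1.0740
sugar = (2.1 − 1.0740)·4.0·22.0

90.2913 g


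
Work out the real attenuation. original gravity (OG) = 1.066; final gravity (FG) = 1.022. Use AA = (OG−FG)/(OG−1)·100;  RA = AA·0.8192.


AA = (1.066 − 1.022)/(1.066 − 1)·100 = 66.6667
RA = 66.6667·0.8192

54.6133 %


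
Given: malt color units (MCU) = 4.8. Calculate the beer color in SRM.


SRM = 1.4922 · MCU^0.6859
SRM = 1.4922 · 4.8^0.6859

4.3761 SRM


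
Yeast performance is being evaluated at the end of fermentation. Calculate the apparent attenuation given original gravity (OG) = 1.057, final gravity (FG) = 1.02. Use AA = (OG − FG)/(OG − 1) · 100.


AA = (1.057 − 1.02)/(1.057 − 1) · 100

64.9123 %


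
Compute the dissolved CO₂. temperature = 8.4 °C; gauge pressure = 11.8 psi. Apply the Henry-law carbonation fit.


vols = (P + 14.695)·(0.01821 + 0.09011·e^(−0.04·T))
vols = (11.8 + 14.695)·(0.01821 + 0.09011·e^(−0.04·8.4))

2.1886 volumes


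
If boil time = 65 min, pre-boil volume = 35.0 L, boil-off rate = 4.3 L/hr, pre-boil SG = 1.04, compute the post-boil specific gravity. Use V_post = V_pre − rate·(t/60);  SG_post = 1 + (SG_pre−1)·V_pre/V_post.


V_post = 35.0 − 4.3·(65/60) = 30.3417
SG_post = 1 + (1.04 − 1)·35.0/30.3417

1.0461


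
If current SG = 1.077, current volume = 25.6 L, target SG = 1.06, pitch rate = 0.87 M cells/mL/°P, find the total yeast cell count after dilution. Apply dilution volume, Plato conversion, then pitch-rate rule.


V_w = V·((SG_c−1)/(SG_t−1)−1);  °P = 259 − 259/SG_t;  cells = rate·(V+V_w)·°P
V_w = 25.6·((1.077−1)/(1.06−1)−1) = 7.2533
V_final = 25.6 + 7.2533 = 32.8533
°P = 259 − 259/1.06 = 14.6604
cells = 0.87·32.8533·14.6604

419.0288 billion cells


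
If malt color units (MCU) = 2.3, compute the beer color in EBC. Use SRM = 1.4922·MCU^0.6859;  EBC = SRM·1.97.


SRM = 1.4922·2.3^0.6859 = 2.6420
EBC = 2.6420·1.97

5.2048 EBC


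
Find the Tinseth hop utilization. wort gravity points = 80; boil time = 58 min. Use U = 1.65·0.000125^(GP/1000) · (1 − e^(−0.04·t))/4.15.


bigness = 1.65·0.000125^(80/1000) = 0.8040
boil_factor = (1 − e^(−0.04·58))/4.15 = 0.2173
U = 0.8040 · 0.2173

0.1747


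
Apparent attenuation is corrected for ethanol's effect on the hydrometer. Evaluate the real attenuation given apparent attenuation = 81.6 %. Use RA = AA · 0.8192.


RA = 81.6 · 0.8192

66.8467 %


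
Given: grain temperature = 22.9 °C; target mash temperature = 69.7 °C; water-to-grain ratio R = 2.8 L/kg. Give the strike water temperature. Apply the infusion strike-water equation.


T_strike = (0.41/R)·(T_mash − T_grain) + T_mash
T_strike = (0.41/2.8)·(69.7 − 22.9) + 69.7

76.5529 °C


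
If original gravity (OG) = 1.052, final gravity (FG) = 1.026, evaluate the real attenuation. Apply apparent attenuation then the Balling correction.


AA = (OG−FG)/(OG−1)·100;  RA = AA·0.8192
AA = (1.052 − 1.026)/(1.052 − 1)·100 = 50.0000
RA = 50.0000·0.8192

40.9600 %


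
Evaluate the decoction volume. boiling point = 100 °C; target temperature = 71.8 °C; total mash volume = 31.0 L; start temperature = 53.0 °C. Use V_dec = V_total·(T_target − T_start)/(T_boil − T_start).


V_dec = 31.0·(71.8 − 53.0)/(100 − 53.0)

12.4000 L


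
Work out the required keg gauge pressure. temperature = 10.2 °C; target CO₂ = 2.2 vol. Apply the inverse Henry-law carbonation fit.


psi = vols/(0.01821 + 0.09011·e^(−0.04·T)) − 14.695
psi = 2.2/(0.01821 + 0.09011·e^(−0.04·10.2)) − 14.695

13.4627 psi


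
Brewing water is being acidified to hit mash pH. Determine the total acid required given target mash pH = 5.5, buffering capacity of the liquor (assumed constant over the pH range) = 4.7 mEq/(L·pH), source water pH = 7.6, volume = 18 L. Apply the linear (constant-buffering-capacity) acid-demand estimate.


acid = buffering capacity · (pH_source − pH_target) · V
acid = 4.7 · (7.6 − 5.5) · 18

177.6600 mEq


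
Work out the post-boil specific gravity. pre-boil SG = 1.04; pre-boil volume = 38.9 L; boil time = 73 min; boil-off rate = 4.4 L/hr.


V_post = V_pre − rate·(t/60);  SG_post = 1 + (SG_pre−1)·V_pre/V_post
V_post = 38.9 − 4.4·(73/60) = 33.5467
SG_post = 1 + (1.04 − 1)·38.9/33.5467

1.0464


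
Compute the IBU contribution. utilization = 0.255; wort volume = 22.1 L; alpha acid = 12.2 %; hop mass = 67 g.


IBU = (α/100)·mass·U·1000 / V
IBU = (12.2/100)·67·0.255·1000 / 22.1

94.3154 IBU


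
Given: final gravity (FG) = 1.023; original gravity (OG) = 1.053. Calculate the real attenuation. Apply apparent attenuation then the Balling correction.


AA = (OG−FG)/(OG−1)·100;  RA = AA·0.8192
AA = (1.053 − 1.023)/(1.053 − 1)·100 = 56.6038
RA = 56.6038·0.8192

46.3698 %


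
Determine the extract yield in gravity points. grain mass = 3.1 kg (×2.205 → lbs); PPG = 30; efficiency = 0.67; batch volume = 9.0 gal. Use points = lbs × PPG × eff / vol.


lbs = 3.1 × 2.205 = 6.8355
points = 6.8355 × 30 × 0.67 / 9.0

15.2660 points


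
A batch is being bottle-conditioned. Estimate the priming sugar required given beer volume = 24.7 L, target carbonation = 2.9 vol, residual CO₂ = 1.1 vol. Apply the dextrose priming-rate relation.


sugar = (target − residual)·4.0·V
sugar = (2.9 − 1.1)·4.0·24.7

177.8400 g


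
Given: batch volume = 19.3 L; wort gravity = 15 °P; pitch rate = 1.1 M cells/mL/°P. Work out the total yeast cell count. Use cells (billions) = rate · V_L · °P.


cells = 1.1 · 19.3 · 15

318.4500 billion cells


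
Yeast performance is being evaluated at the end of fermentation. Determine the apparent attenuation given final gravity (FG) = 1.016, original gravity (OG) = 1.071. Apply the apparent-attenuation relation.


AA = (OG − FG)/(OG − 1) · 100
AA = (1.071 − 1.016)/(1.071 − 1) · 100

77.4648 %


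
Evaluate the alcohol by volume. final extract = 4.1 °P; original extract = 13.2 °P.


SG = 259/(259 − P);  ABV = (OG − FG)·131.25
OG = 259/(259 − 13.2) = 1.0537
FG = 259/(259 − 4.1) = 1.0161
ABV = (1.0537 − 1.0161)·131.25

4.9373 % ABV


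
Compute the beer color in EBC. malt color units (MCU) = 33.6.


SRM = 1.4922·MCU^0.6859;  EBC = SRM·1.97
SRM = 1.4922·33.6^0.6859 = 16.6243
EBC = 16.6243·1.97

32.7499 EBC


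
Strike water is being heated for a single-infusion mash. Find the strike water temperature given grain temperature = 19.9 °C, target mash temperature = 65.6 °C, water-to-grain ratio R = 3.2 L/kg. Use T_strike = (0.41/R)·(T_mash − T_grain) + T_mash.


T_strike = (0.41/3.2)·(65.6 − 19.9) + 65.6

71.4553 °C


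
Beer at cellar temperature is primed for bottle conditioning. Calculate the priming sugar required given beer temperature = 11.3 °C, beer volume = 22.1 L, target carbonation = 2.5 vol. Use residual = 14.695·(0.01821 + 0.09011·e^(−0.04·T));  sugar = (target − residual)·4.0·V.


residual = 14.695·(0.01821 + 0.09011·e^(−0.04·11.3)) = 1.1102
sugar = (2.5 − 1.1102)·4.0·22.1

122.8552 g


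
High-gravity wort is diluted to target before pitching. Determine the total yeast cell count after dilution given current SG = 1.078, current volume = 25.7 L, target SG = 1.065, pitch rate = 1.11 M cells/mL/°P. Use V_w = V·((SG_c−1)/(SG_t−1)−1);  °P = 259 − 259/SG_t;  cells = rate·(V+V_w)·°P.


V_w = 25.7·((1.078−1)/(1.065−1)−1) = 5.1400
V_final = 25.7 + 5.1400 = 30.8400
°P = 259 − 259/1.065 = 15.8075
cells = 1.11·30.8400·15.8075

541.1291 billion cells


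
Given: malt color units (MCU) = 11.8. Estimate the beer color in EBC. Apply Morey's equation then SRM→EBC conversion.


SRM = 1.4922·MCU^0.6859;  EBC = SRM·1.97
SRM = 1.4922·11.8^0.6859 = 8.1102
EBC = 8.1102·1.97

15.9771 EBC


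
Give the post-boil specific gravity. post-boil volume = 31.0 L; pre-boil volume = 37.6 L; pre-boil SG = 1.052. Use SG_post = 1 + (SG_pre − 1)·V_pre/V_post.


pts_pre = (1.052 − 1)·1000 = 52.0000
pts_post = 52.0000·37.6/31.0 = 63.0710
SG_post = 1 + 63.0710/1000

1.0631


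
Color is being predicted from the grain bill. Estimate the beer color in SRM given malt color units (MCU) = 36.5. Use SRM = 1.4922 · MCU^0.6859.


SRM = 1.4922 · 36.5^0.6859

17.5956 SRM


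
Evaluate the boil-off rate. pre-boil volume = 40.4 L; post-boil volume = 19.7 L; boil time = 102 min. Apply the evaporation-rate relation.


rate = (V_pre − V_post) / (t_min/60)
rate = (40.4 − 19.7) / (102/60)

12.1765 L/hr


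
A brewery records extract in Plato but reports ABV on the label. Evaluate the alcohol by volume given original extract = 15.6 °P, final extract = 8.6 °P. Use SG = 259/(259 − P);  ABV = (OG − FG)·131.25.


OG = 259/(259 − 15.6) = 1.0641
FG = 259/(259 − 8.6) = 1.0343
ABV = (1.0641 − 1.0343)·131.25

3.9043 % ABV


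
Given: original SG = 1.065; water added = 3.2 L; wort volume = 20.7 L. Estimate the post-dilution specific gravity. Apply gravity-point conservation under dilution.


SG_new = 1 + (SG_old − 1)·V_old/(V_old + V_water)
pts = (1.065 − 1)·1000·20.7/(20.7 + 3.2) = 56.2971
SG_new = 1 + 56.2971/1000

1.0563


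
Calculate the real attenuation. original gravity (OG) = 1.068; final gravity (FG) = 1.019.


AA = (OG−FG)/(OG−1)·100;  RA = AA·0.8192
AA = (1.068 − 1.019)/(1.068 − 1)·100 = 72.0588
RA = 72.0588·0.8192

59.0306 %


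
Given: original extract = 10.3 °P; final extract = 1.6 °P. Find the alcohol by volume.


SG = 259/(259 − P);  ABV = (OG − FG)·131.25
OG = 259/(259 − 10.3) = 1.0414
FG = 259/(259 − 1.6) = 1.0062
ABV = (1.0414 − 1.0062)·131.25

4.6199 % ABV


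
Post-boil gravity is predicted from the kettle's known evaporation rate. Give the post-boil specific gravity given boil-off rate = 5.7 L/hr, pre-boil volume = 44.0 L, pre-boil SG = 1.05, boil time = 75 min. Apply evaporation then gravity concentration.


V_post = V_pre − rate·(t/60);  SG_post = 1 + (SG_pre−1)·V_pre/V_post
V_post = 44.0 − 5.7·(75/60) = 36.8750
SG_post = 1 + (1.05 − 1)·44.0/36.8750

1.0597


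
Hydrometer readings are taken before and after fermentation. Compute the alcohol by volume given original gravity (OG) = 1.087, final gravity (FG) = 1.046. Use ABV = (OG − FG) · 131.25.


ABV = (1.087 − 1.046) · 131.25

5.3812 % ABV


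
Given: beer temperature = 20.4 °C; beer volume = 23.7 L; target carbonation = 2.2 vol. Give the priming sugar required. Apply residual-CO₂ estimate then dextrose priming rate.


residual = 14.695·(0.01821 + 0.09011·e^(−0.04·T));  sugar = (target − residual)·4.0·V
residual = 14.695·(0.01821 + 0.09011·e^(−0.04·20.4)) = 0.8531
sugar = (2.2 − 0.8531)·4.0·23.7

127.6825 g


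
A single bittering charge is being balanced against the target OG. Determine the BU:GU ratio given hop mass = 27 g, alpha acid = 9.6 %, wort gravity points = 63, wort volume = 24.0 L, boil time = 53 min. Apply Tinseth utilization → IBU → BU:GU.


U = 1.65·0.000125^(GP/1000)·(1−e^(−0.04t))/4.15;  IBU = (α/100)·m·U·1000/V;  BU:GU = IBU/GP
U = 1.65·0.000125^(63/1000)·(1−e^(−0.04·53))/4.15 = 0.1986
IBU = (9.6/100)·27·0.1986·1000/24.0 = 21.4502
BU:GU = 21.4502/63

0.3405


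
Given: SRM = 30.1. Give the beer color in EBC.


EBC = SRM · 1.97
EBC = 30.1 · 1.97

59.2970 EBC


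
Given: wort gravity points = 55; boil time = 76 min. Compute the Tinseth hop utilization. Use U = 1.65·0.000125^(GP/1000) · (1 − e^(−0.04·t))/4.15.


bigness = 1.65·0.000125^(55/1000) = 1.0065
boil_factor = (1 − e^(−0.04·76))/4.15 = 0.2294
U = 1.0065 · 0.2294

0.2309


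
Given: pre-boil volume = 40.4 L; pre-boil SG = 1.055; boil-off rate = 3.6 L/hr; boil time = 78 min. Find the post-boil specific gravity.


V_post = V_pre − rate·(t/60);  SG_post = 1 + (SG_pre−1)·V_pre/V_post
V_post = 40.4 − 3.6·(78/60) = 35.7200
SG_post = 1 + (1.055 − 1)·40.4/35.7200

1.0622


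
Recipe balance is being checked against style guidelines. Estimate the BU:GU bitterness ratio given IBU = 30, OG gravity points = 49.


BU:GU = IBU / OG_points
BU:GU = 30 / 49

0.6122


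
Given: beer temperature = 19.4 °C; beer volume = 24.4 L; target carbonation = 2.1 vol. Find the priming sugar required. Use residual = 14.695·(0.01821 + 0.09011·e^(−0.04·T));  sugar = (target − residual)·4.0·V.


residual = 14.695·(0.01821 + 0.09011·e^(−0.04·19.4)) = 0.8770
sugar = (2.1 − 0.8770)·4.0·24.4

119.3614 g


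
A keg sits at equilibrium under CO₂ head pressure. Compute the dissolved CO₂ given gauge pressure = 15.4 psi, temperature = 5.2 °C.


vols = (P + 14.695)·(0.01821 + 0.09011·e^(−0.04·T))
vols = (15.4 + 14.695)·(0.01821 + 0.09011·e^(−0.04·5.2))

2.7506 volumes


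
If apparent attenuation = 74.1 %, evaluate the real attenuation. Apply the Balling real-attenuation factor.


RA = AA · 0.8192
RA = 74.1 · 0.8192

60.7027 %


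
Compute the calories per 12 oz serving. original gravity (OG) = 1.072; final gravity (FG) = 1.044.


ABW = (OG−FG)·131.25·0.79/FG;  °P = 259 − 259/SG (for OG→OE and FG→AE);  RE = 0.1808·OE + 0.8192·AE;  Cal = (6.9·ABW + 4·(RE−0.1))·FG·3.55
ABW = (1.072 − 1.044)·131.25·0.79/1.044 = 2.7809
OE = 259 − 259/1.072 = 17.3955 °P
AE = 259 − 259/1.044 = 10.9157 °P
RE = 0.1808·17.3955 + 0.8192·10.9157 = 12.0873 °P
Cal = (6.9·2.7809 + 4·(12.0873−0.1))·1.044·3.55

248.8238 kcal


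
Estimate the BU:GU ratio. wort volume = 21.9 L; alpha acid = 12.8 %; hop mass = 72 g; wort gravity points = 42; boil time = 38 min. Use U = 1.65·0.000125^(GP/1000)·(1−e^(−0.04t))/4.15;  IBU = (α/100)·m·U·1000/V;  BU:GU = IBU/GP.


U = 1.65·0.000125^(42/1000)·(1−e^(−0.04·38))/4.15 = 0.2130
IBU = (12.8/100)·72·0.2130·1000/21.9 = 89.6222
BU:GU = 89.6222/42

2.1339


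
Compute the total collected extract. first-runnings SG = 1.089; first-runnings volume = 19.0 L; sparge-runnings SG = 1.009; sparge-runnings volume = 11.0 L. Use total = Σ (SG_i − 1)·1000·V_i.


first = (1.089 − 1)·1000·19.0 = 1691.0000
sparge = (1.009 − 1)·1000·11.0 = 99.0000
total = 1691.0000 + 99.0000

1790.0000 gravity·L


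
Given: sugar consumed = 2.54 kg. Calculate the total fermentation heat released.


Q = m_sugar · 590 kJ/kg
Q = 2.54 · 590

1498.6000 kJ


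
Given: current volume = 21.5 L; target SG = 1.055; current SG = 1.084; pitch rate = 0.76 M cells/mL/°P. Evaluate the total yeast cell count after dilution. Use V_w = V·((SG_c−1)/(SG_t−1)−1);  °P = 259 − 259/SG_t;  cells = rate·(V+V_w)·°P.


V_w = 21.5·((1.084−1)/(1.055−1)−1) = 11.3364
V_final = 21.5 + 11.3364 = 32.8364
°P = 259 − 259/1.055 = 13.5024
cells = 0.76·32.8364·13.5024

336.9602 billion cells


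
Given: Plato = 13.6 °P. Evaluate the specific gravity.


SG = 259/(259 − P)
SG = 259/(259 − 13.6)

1.0554


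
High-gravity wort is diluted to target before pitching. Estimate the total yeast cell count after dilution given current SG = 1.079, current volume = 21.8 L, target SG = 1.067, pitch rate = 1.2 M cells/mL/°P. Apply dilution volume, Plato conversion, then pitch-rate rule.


V_w = V·((SG_c−1)/(SG_t−1)−1);  °P = 259 − 259/SG_t;  cells = rate·(V+V_w)·°P
V_w = 21.8·((1.079−1)/(1.067−1)−1) = 3.9045
V_final = 21.8 + 3.9045 = 25.7045
°P = 259 − 259/1.067 = 16.2634
cells = 1.2·25.7045·16.2634

501.6493 billion cells


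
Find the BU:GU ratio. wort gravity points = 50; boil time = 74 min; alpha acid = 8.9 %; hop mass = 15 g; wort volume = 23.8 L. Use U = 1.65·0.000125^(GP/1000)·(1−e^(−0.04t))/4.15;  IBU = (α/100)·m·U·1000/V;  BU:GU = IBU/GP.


U = 1.65·0.000125^(50/1000)·(1−e^(−0.04·74))/4.15 = 0.2405
IBU = (8.9/100)·15·0.2405·1000/23.8 = 13.4920
BU:GU = 13.4920/50

0.2698


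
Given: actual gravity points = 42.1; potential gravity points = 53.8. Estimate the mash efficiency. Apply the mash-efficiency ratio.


efficiency = actual / potential × 100
efficiency = 42.1 / 53.8 × 100

78.2528 %


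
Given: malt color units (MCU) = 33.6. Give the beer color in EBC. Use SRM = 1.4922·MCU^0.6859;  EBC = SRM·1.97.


SRM = 1.4922·33.6^0.6859 = 16.6243
EBC = 16.6243·1.97

32.7499 EBC


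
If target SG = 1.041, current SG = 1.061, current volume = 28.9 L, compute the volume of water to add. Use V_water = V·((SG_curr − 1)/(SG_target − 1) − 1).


V_water = 28.9·((1.061 − 1)/(1.041 − 1) − 1)

14.0976 L


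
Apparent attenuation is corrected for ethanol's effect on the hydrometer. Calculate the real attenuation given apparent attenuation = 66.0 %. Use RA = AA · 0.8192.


RA = 66.0 · 0.8192

54.0672 %


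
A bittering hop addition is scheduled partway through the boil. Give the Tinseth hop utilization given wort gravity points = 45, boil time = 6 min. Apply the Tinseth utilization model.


U = 1.65·0.000125^(GP/1000) · (1 − e^(−0.04·t))/4.15
bigness = 1.65·0.000125^(45/1000) = 1.1011
boil_factor = (1 − e^(−0.04·6))/4.15 = 0.0514
U = 1.1011 · 0.0514

0.0566


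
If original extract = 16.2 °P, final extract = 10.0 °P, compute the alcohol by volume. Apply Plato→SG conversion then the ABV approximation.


SG = 259/(259 − P);  ABV = (OG − FG)·131.25
OG = 259/(259 − 16.2) = 1.0667
FG = 259/(259 − 10.0) = 1.0402
ABV = (1.0667 − 1.0402)·131.25

3.4861 % ABV


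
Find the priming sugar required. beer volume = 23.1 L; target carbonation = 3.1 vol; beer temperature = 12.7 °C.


residual = 14.695·(0.01821 + 0.09011·e^(−0.04·T));  sugar = (target − residual)·4.0·V
residual = 14.695·(0.01821 + 0.09011·e^(−0.04·12.7)) = 1.0643
sugar = (3.1 − 1.0643)·4.0·23.1

188.0946 g


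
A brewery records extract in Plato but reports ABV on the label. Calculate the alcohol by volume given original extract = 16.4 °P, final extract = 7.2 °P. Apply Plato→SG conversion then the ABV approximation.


SG = 259/(259 − P);  ABV = (OG − FG)·131.25
OG = 259/(259 − 16.4) = 1.0676
FG = 259/(259 − 7.2) = 1.0286
ABV = (1.0676 − 1.0286)·131.25

5.1197 % ABV


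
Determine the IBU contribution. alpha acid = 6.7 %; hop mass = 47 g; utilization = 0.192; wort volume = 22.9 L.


IBU = (α/100)·mass·U·1000 / V
IBU = (6.7/100)·47·0.192·1000 / 22.9

26.4021 IBU


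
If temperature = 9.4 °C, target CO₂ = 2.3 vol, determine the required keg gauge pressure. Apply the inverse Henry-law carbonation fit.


psi = vols/(0.01821 + 0.09011·e^(−0.04·T)) − 14.695
psi = 2.3/(0.01821 + 0.09011·e^(−0.04·9.4)) − 14.695

14.0264 psi


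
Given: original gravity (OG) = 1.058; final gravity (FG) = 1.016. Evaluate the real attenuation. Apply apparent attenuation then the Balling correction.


AA = (OG−FG)/(OG−1)·100;  RA = AA·0.8192
AA = (1.058 − 1.016)/(1.058 − 1)·100 = 72.4138
RA = 72.4138·0.8192

59.3214 %
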